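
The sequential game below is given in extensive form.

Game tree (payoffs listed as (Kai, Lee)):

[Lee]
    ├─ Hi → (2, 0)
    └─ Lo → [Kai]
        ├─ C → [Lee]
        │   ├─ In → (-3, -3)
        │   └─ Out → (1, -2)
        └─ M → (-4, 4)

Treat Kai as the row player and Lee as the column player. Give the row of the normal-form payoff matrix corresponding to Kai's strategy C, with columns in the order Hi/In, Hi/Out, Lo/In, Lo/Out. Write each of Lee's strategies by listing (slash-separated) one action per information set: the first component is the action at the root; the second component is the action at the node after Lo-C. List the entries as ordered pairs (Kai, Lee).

vs Hi/In: Lee plays Hi → (2, 0)
vs Hi/Out: Lee plays Hi → (2, 0)
vs Lo/In: Lee plays Lo → Kai plays C at [Lo] → Lee plays In at [Lo-C] → (-3, -3)
vs Lo/Out: Lee plays Lo → Kai plays C at [Lo] → Lee plays Out at [Lo-C] → (1, -2)

(2,0) (2,0) (-3,-3) (1,-2)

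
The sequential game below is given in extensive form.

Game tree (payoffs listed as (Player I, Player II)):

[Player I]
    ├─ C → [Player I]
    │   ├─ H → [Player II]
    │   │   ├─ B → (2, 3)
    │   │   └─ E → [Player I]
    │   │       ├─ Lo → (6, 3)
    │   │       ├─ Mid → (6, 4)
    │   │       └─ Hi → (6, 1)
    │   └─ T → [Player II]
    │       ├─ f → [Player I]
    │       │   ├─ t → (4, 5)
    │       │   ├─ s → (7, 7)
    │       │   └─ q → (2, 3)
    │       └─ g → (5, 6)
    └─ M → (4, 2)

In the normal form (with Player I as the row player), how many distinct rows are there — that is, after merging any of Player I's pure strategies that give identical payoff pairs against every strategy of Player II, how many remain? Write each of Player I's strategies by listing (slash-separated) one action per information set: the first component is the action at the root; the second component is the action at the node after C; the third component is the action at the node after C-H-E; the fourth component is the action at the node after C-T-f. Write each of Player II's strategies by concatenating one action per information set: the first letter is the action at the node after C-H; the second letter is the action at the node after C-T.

Player I has 36 pure strategies: C/H/Lo/t, C/H/Lo/s, C/H/Lo/q, C/H/Mid/t, C/H/Mid/s, C/H/Mid/q, C/H/Hi/t, C/H/Hi/s, C/H/Hi/q, C/T/Lo/t, C/T/Lo/s, C/T/Lo/q, C/T/Mid/t, C/T/Mid/s, C/T/Mid/q, C/T/Hi/t, C/T/Hi/s, C/T/Hi/q, M/H/Lo/t, M/H/Lo/s, M/H/Lo/q, M/H/Mid/t, M/H/Mid/s, M/H/Mid/q, M/H/Hi/t, M/H/Hi/s, M/H/Hi/q, M/T/Lo/t, M/T/Lo/s, M/T/Lo/q, M/T/Mid/t, M/T/Mid/s, M/T/Mid/q, M/T/Hi/t, M/T/Hi/s, M/T/Hi/q. Columns: Bf, Bg, Ef, Eg.
{C/H/Lo/t, C/H/Lo/s, C/H/Lo/q} → row (2,3) (2,3) (6,3) (6,3)
{C/H/Mid/t, C/H/Mid/s, C/H/Mid/q} → row (2,3) (2,3) (6,4) (6,4)
{C/H/Hi/t, C/H/Hi/s, C/H/Hi/q} → row (2,3) (2,3) (6,1) (6,1)
{C/T/Lo/t, C/T/Mid/t, C/T/Hi/t} → row (4,5) (5,6) (4,5) (5,6)
{C/T/Lo/s, C/T/Mid/s, C/T/Hi/s} → row (7,7) (5,6) (7,7) (5,6)
{C/T/Lo/q, C/T/Mid/q, C/T/Hi/q} → row (2,3) (5,6) (2,3) (5,6)
{M/H/Lo/t, M/H/Lo/s, M/H/Lo/q, M/H/Mid/t, M/H/Mid/s, M/H/Mid/q, M/H/Hi/t, M/H/Hi/s, M/H/Hi/q, M/T/Lo/t, M/T/Lo/s, M/T/Lo/q, M/T/Mid/t, M/T/Mid/s, M/T/Mid/q, M/T/Hi/t, M/T/Hi/s, M/T/Hi/q} → row (4,2) (4,2) (4,2) (4,2)
That's 7 distinct rows out of 36 strategies.

7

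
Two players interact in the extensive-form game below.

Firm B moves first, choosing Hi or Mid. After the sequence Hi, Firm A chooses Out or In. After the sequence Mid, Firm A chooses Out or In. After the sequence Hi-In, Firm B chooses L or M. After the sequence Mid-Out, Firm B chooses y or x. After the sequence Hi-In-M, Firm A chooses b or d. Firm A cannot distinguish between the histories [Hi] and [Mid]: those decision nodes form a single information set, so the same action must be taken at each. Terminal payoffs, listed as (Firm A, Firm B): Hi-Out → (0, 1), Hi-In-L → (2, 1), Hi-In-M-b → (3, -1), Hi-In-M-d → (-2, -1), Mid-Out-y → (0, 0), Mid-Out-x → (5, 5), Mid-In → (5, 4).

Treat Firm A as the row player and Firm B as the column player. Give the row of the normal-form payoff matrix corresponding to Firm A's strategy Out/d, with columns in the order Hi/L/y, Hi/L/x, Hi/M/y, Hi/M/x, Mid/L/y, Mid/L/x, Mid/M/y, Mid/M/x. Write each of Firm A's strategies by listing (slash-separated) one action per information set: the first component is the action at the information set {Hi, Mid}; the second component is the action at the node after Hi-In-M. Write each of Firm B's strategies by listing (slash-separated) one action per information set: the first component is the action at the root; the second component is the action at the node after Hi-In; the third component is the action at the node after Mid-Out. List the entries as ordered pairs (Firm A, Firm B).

(0,1) (0,1) (0,1) (0,1) (0,0) (5,5) (0,0) (5,5)

vs Hi/L/y: Firm B plays Hi → Firm A plays Out at [Hi] → (0, 1)
vs Hi/L/x: Firm B plays Hi → Firm A plays Out at [Hi] → (0, 1)
vs Hi/M/y: Firm B plays Hi → Firm A plays Out at [Hi] → (0, 1)
vs Hi/M/x: Firm B plays Hi → Firm A plays Out at [Hi] → (0, 1)
vs Mid/L/y: Firm B plays Mid → Firm A plays Out at [Mid] → Firm B plays y at [Mid-Out] → (0, 0)
vs Mid/L/x: Firm B plays Mid → Firm A plays Out at [Mid] → Firm B plays x at [Mid-Out] → (5, 5)
vs Mid/M/y: Firm B plays Mid → Firm A plays Out at [Mid] → Firm B plays y at [Mid-Out] → (0, 0)
vs Mid/M/x: Firm B plays Mid → Firm A plays Out at [Mid] → Firm B plays x at [Mid-Out] → (5, 5)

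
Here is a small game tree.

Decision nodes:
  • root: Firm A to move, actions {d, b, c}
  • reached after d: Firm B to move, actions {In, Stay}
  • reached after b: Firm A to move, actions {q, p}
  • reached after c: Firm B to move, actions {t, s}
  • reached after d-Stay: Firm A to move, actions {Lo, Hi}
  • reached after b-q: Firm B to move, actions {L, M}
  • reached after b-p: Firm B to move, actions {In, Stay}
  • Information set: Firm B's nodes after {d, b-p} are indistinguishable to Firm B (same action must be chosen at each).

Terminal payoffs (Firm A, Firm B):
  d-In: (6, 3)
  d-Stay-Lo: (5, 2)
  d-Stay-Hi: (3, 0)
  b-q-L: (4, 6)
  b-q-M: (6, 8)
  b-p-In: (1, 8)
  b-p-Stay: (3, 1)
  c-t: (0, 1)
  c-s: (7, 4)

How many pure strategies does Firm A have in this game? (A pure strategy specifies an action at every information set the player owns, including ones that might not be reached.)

12

Firm A owns the root with actions {d, b, c} — three choices.
Firm A owns the node after b with actions {q, p} — two choices.
Firm A owns the node after d-Stay with actions {Lo, Hi} — two choices.
A pure strategy fixes one action at each information set independently, so the count is the product 3 × 2 × 2 = 12.
(For reference, Firm B has 8 pure strategies, giving a 12×8 normal-form matrix.)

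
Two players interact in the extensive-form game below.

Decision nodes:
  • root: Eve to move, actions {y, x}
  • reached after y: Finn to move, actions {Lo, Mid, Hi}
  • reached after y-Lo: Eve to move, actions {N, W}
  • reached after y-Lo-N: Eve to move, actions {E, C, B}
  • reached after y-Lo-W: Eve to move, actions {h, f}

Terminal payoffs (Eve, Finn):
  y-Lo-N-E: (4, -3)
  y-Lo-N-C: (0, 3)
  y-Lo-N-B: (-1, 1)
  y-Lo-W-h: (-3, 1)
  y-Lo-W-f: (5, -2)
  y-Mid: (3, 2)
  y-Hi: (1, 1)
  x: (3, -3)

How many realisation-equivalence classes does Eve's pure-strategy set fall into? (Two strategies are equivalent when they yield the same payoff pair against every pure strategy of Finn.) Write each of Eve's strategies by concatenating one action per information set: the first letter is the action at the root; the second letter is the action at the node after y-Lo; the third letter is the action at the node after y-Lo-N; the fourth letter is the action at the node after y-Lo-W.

Eve has 24 pure strategies: yNEh, yNEf, yNCh, yNCf, yNBh, yNBf, yWEh, yWEf, yWCh, yWCf, yWBh, yWBf, xNEh, xNEf, xNCh, xNCf, xNBh, xNBf, xWEh, xWEf, xWCh, xWCf, xWBh, xWBf. Columns: Lo, Mid, Hi.
{yNEh, yNEf} → row (4,-3) (3,2) (1,1)
{yNCh, yNCf} → row (0,3) (3,2) (1,1)
{yNBh, yNBf} → row (-1,1) (3,2) (1,1)
{yWEh, yWCh, yWBh} → row (-3,1) (3,2) (1,1)
{yWEf, yWCf, yWBf} → row (5,-2) (3,2) (1,1)
{xNEh, xNEf, xNCh, xNCf, xNBh, xNBf, xWEh, xWEf, xWCh, xWCf, xWBh, xWBf} → row (3,-3) (3,-3) (3,-3)
That's 6 distinct rows out of 24 strategies.

6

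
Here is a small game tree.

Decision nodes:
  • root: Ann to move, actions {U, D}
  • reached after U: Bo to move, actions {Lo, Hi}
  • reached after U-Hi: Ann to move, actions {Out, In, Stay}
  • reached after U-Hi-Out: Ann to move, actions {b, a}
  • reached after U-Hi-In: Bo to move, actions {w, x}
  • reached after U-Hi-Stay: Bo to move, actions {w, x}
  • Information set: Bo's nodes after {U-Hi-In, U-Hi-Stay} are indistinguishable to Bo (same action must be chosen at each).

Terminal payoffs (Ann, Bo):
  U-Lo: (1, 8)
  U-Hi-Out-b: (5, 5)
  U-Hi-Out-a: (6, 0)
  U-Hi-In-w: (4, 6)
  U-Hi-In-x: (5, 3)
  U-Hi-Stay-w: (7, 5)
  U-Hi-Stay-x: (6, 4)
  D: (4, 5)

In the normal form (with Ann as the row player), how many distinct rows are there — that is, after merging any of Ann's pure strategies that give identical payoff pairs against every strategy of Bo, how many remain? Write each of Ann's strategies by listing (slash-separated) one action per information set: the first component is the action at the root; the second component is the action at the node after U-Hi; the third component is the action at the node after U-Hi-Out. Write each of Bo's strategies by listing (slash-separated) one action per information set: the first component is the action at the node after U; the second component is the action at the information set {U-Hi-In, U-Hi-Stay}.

5

Ann has 12 pure strategies: U/Out/b, U/Out/a, U/In/b, U/In/a, U/Stay/b, U/Stay/a, D/Out/b, D/Out/a, D/In/b, D/In/a, D/Stay/b, D/Stay/a. Columns: Lo/w, Lo/x, Hi/w, Hi/x.
{U/Out/b} → row (1,8) (1,8) (5,5) (5,5)
{U/Out/a} → row (1,8) (1,8) (6,0) (6,0)
{U/In/b, U/In/a} → row (1,8) (1,8) (4,6) (5,3)
{U/Stay/b, U/Stay/a} → row (1,8) (1,8) (7,5) (6,4)
{D/Out/b, D/Out/a, D/In/b, D/In/a, D/Stay/b, D/Stay/a} → row (4,5) (4,5) (4,5) (4,5)
That's 5 distinct rows out of 12 strategies.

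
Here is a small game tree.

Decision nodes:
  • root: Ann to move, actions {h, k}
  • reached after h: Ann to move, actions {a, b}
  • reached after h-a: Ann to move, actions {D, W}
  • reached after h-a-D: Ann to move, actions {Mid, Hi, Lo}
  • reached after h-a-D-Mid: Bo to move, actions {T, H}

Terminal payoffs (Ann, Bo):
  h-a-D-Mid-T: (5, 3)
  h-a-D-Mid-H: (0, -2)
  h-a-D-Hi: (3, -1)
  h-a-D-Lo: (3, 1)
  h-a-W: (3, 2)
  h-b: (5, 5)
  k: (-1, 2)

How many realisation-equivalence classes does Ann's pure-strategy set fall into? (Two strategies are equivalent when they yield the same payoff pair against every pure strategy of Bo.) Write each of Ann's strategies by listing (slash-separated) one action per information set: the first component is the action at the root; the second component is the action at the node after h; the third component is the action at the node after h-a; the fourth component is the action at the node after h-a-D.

Ann has 24 pure strategies: h/a/D/Mid, h/a/D/Hi, h/a/D/Lo, h/a/W/Mid, h/a/W/Hi, h/a/W/Lo, h/b/D/Mid, h/b/D/Hi, h/b/D/Lo, h/b/W/Mid, h/b/W/Hi, h/b/W/Lo, k/a/D/Mid, k/a/D/Hi, k/a/D/Lo, k/a/W/Mid, k/a/W/Hi, k/a/W/Lo, k/b/D/Mid, k/b/D/Hi, k/b/D/Lo, k/b/W/Mid, k/b/W/Hi, k/b/W/Lo. Columns: T, H.
{h/a/D/Mid} → row (5,3) (0,-2)
{h/a/D/Hi} → row (3,-1) (3,-1)
{h/a/D/Lo} → row (3,1) (3,1)
{h/a/W/Mid, h/a/W/Hi, h/a/W/Lo} → row (3,2) (3,2)
{h/b/D/Mid, h/b/D/Hi, h/b/D/Lo, h/b/W/Mid, h/b/W/Hi, h/b/W/Lo} → row (5,5) (5,5)
{k/a/D/Mid, k/a/D/Hi, k/a/D/Lo, k/a/W/Mid, k/a/W/Hi, k/a/W/Lo, k/b/D/Mid, k/b/D/Hi, k/b/D/Lo, k/b/W/Mid, k/b/W/Hi, k/b/W/Lo} → row (-1,2) (-1,2)
That's 6 distinct rows out of 24 strategies.

6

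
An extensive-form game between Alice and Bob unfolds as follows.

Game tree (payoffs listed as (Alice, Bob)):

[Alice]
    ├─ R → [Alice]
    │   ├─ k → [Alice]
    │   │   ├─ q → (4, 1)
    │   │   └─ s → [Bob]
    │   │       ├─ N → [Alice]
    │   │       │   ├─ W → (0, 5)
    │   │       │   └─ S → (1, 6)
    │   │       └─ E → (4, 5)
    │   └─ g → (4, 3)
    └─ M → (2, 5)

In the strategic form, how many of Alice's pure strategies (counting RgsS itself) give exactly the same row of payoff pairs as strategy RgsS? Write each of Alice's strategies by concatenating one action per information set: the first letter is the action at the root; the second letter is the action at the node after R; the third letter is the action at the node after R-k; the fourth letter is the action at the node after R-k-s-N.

Row for RgsS (columns N, E): (4,3) (4,3).
Under RgsS, Alice's choice at the node after R-k and at the node after R-k-s-N can never be reached regardless of what Bob does, so varying those choices leaves every outcome unchanged.
Holding the reachable choices fixed and varying the unreachable ones freely already gives 2 × 2 = 4 equivalent strategies.
No other strategy reproduces this row, so those 4 are the full class: RgqW, RgqS, RgsW, RgsS.

4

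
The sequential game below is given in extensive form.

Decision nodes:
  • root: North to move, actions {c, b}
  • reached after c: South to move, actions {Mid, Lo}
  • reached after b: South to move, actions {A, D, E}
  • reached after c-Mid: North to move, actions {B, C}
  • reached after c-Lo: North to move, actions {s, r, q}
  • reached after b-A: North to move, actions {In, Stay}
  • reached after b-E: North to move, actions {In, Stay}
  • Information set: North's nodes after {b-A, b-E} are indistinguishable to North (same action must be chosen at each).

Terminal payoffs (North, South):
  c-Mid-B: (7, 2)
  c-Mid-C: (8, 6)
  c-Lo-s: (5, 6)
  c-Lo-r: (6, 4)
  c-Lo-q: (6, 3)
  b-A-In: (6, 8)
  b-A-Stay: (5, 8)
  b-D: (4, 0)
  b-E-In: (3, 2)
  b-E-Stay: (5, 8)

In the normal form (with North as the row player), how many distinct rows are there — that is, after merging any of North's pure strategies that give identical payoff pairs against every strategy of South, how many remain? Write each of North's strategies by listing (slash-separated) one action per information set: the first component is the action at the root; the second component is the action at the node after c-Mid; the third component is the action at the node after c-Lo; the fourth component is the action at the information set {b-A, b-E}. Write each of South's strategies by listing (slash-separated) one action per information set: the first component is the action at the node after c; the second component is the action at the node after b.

North has 24 pure strategies: c/B/s/In, c/B/s/Stay, c/B/r/In, c/B/r/Stay, c/B/q/In, c/B/q/Stay, c/C/s/In, c/C/s/Stay, c/C/r/In, c/C/r/Stay, c/C/q/In, c/C/q/Stay, b/B/s/In, b/B/s/Stay, b/B/r/In, b/B/r/Stay, b/B/q/In, b/B/q/Stay, b/C/s/In, b/C/s/Stay, b/C/r/In, b/C/r/Stay, b/C/q/In, b/C/q/Stay. Columns: Mid/A, Mid/D, Mid/E, Lo/A, Lo/D, Lo/E.
{c/B/s/In, c/B/s/Stay} → row (7,2) (7,2) (7,2) (5,6) (5,6) (5,6)
{c/B/r/In, c/B/r/Stay} → row (7,2) (7,2) (7,2) (6,4) (6,4) (6,4)
{c/B/q/In, c/B/q/Stay} → row (7,2) (7,2) (7,2) (6,3) (6,3) (6,3)
{c/C/s/In, c/C/s/Stay} → row (8,6) (8,6) (8,6) (5,6) (5,6) (5,6)
{c/C/r/In, c/C/r/Stay} → row (8,6) (8,6) (8,6) (6,4) (6,4) (6,4)
{c/C/q/In, c/C/q/Stay} → row (8,6) (8,6) (8,6) (6,3) (6,3) (6,3)
{b/B/s/In, b/B/r/In, b/B/q/In, b/C/s/In, b/C/r/In, b/C/q/In} → row (6,8) (4,0) (3,2) (6,8) (4,0) (3,2)
{b/B/s/Stay, b/B/r/Stay, b/B/q/Stay, b/C/s/Stay, b/C/r/Stay, b/C/q/Stay} → row (5,8) (4,0) (5,8) (5,8) (4,0) (5,8)
That's 8 distinct rows out of 24 strategies.

8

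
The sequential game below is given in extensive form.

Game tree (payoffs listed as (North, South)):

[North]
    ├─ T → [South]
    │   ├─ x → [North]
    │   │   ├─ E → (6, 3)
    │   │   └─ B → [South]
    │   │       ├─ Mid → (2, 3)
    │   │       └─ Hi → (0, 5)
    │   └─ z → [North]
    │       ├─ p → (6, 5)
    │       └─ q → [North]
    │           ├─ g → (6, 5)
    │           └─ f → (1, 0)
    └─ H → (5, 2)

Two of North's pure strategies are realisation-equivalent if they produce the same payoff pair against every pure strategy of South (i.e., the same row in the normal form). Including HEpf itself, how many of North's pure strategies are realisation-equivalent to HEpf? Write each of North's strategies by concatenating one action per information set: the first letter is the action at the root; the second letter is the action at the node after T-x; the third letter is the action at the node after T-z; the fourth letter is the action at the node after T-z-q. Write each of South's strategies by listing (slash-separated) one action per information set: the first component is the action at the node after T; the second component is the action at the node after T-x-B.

Row for HEpf (columns x/Mid, x/Hi, z/Mid, z/Hi): (5,2) (5,2) (5,2) (5,2).
Under HEpf, North's choice at the node after T-x and at the node after T-z and at the node after T-z-q can never be reached regardless of what South does, so varying those choices leaves every outcome unchanged.
Holding the reachable choices fixed and varying the unreachable ones freely already gives 2 × 2 × 2 = 8 equivalent strategies.
No other strategy reproduces this row, so those 8 are the full class: HEpg, HEpf, HEqg, HEqf, HBpg, HBpf, HBqg, HBqf.

8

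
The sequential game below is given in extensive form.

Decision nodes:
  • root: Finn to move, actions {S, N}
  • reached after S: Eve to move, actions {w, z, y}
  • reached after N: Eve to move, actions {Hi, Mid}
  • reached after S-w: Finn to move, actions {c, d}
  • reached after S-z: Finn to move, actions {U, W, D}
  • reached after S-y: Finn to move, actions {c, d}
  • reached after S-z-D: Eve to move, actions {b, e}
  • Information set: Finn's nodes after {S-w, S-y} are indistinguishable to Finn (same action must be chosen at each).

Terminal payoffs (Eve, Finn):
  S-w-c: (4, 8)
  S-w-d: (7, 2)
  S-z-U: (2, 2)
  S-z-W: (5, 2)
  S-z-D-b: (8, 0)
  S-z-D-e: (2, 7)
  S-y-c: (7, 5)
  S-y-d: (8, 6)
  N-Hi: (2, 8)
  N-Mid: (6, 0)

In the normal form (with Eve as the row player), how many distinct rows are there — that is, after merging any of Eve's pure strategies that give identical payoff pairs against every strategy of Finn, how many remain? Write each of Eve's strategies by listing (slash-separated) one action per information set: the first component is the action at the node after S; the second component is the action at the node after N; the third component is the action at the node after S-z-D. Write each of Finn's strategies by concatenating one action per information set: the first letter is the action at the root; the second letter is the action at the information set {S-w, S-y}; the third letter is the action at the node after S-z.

8

Eve has 12 pure strategies: w/Hi/b, w/Hi/e, w/Mid/b, w/Mid/e, z/Hi/b, z/Hi/e, z/Mid/b, z/Mid/e, y/Hi/b, y/Hi/e, y/Mid/b, y/Mid/e. Columns: ScU, ScW, ScD, SdU, SdW, SdD, NcU, NcW, NcD, NdU, NdW, NdD.
{w/Hi/b, w/Hi/e} → row (4,8) (4,8) (4,8) (7,2) (7,2) (7,2) (2,8) (2,8) (2,8) (2,8) (2,8) (2,8)
{w/Mid/b, w/Mid/e} → row (4,8) (4,8) (4,8) (7,2) (7,2) (7,2) (6,0) (6,0) (6,0) (6,0) (6,0) (6,0)
{z/Hi/b} → row (2,2) (5,2) (8,0) (2,2) (5,2) (8,0) (2,8) (2,8) (2,8) (2,8) (2,8) (2,8)
{z/Hi/e} → row (2,2) (5,2) (2,7) (2,2) (5,2) (2,7) (2,8) (2,8) (2,8) (2,8) (2,8) (2,8)
{z/Mid/b} → row (2,2) (5,2) (8,0) (2,2) (5,2) (8,0) (6,0) (6,0) (6,0) (6,0) (6,0) (6,0)
{z/Mid/e} → row (2,2) (5,2) (2,7) (2,2) (5,2) (2,7) (6,0) (6,0) (6,0) (6,0) (6,0) (6,0)
{y/Hi/b, y/Hi/e} → row (7,5) (7,5) (7,5) (8,6) (8,6) (8,6) (2,8) (2,8) (2,8) (2,8) (2,8) (2,8)
{y/Mid/b, y/Mid/e} → row (7,5) (7,5) (7,5) (8,6) (8,6) (8,6) (6,0) (6,0) (6,0) (6,0) (6,0) (6,0)
That's 8 distinct rows out of 12 strategies.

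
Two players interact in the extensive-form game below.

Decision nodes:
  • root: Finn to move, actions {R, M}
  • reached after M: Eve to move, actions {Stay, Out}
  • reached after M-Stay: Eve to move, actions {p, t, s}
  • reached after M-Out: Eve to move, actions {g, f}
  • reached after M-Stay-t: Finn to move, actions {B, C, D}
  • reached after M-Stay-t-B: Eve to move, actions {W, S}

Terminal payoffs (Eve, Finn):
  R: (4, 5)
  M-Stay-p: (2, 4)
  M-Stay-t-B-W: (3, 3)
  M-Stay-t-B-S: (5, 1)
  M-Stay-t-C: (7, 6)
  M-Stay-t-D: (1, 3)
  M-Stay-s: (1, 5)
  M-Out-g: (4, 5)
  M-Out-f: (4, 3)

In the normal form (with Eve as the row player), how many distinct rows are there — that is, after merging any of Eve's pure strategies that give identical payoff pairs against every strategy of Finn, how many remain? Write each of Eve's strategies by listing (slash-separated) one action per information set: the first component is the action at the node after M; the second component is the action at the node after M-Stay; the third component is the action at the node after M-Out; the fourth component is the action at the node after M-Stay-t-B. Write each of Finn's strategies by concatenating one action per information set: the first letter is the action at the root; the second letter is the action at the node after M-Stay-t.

6

Eve has 24 pure strategies: Stay/p/g/W, Stay/p/g/S, Stay/p/f/W, Stay/p/f/S, Stay/t/g/W, Stay/t/g/S, Stay/t/f/W, Stay/t/f/S, Stay/s/g/W, Stay/s/g/S, Stay/s/f/W, Stay/s/f/S, Out/p/g/W, Out/p/g/S, Out/p/f/W, Out/p/f/S, Out/t/g/W, Out/t/g/S, Out/t/f/W, Out/t/f/S, Out/s/g/W, Out/s/g/S, Out/s/f/W, Out/s/f/S. Columns: RB, RC, RD, MB, MC, MD.
{Stay/p/g/W, Stay/p/g/S, Stay/p/f/W, Stay/p/f/S} → row (4,5) (4,5) (4,5) (2,4) (2,4) (2,4)
{Stay/t/g/W, Stay/t/f/W} → row (4,5) (4,5) (4,5) (3,3) (7,6) (1,3)
{Stay/t/g/S, Stay/t/f/S} → row (4,5) (4,5) (4,5) (5,1) (7,6) (1,3)
{Stay/s/g/W, Stay/s/g/S, Stay/s/f/W, Stay/s/f/S} → row (4,5) (4,5) (4,5) (1,5) (1,5) (1,5)
{Out/p/g/W, Out/p/g/S, Out/t/g/W, Out/t/g/S, Out/s/g/W, Out/s/g/S} → row (4,5) (4,5) (4,5) (4,5) (4,5) (4,5)
{Out/p/f/W, Out/p/f/S, Out/t/f/W, Out/t/f/S, Out/s/f/W, Out/s/f/S} → row (4,5) (4,5) (4,5) (4,3) (4,3) (4,3)
That's 6 distinct rows out of 24 strategies.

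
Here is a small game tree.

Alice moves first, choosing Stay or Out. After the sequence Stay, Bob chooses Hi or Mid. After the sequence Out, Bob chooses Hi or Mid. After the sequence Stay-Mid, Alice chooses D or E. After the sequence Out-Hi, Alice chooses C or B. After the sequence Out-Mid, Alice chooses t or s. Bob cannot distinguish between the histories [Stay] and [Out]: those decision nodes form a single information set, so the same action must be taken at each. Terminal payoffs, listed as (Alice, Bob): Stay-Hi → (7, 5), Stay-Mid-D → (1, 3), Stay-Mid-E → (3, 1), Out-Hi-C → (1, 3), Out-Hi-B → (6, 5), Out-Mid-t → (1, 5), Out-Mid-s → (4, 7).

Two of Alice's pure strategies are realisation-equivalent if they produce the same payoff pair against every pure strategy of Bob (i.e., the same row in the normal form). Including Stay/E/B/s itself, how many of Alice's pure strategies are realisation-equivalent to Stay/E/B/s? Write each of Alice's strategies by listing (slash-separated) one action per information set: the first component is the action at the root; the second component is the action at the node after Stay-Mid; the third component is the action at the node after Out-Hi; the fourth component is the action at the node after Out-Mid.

Row for Stay/E/B/s (columns Hi, Mid): (7,5) (3,1).
Under Stay/E/B/s, Alice's choice at the node after Out-Hi and at the node after Out-Mid can never be reached regardless of what Bob does, so varying those choices leaves every outcome unchanged.
Holding the reachable choices fixed and varying the unreachable ones freely already gives 2 × 2 = 4 equivalent strategies.
No other strategy reproduces this row, so those 4 are the full class: Stay/E/C/t, Stay/E/C/s, Stay/E/B/t, Stay/E/B/s.

4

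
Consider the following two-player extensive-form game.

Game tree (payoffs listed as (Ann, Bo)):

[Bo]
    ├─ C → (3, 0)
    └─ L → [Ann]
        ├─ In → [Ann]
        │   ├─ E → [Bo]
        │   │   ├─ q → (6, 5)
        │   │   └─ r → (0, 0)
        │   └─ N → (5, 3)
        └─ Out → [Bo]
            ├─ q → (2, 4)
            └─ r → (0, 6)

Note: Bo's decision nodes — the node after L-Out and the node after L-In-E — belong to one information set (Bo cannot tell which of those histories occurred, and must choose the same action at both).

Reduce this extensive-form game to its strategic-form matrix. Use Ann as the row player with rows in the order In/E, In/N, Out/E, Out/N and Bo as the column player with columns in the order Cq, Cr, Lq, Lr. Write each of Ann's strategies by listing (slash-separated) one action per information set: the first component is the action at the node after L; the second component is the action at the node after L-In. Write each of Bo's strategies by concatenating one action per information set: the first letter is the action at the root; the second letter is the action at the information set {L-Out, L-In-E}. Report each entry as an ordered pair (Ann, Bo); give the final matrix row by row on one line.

Row In/E: Cq→(3,0), Cr→(3,0), Lq→(6,5), Lr→(0,0)
Row In/N: Cq→(3,0), Cr→(3,0), Lq→(5,3), Lr→(5,3)
Row Out/E: Cq→(3,0), Cr→(3,0), Lq→(2,4), Lr→(0,6)
Row Out/N: Cq→(3,0), Cr→(3,0), Lq→(2,4), Lr→(0,6)

In/E: (3,0) (3,0) (6,5) (0,0) | In/N: (3,0) (3,0) (5,3) (5,3) | Out/E: (3,0) (3,0) (2,4) (0,6) | Out/N: (3,0) (3,0) (2,4) (0,6)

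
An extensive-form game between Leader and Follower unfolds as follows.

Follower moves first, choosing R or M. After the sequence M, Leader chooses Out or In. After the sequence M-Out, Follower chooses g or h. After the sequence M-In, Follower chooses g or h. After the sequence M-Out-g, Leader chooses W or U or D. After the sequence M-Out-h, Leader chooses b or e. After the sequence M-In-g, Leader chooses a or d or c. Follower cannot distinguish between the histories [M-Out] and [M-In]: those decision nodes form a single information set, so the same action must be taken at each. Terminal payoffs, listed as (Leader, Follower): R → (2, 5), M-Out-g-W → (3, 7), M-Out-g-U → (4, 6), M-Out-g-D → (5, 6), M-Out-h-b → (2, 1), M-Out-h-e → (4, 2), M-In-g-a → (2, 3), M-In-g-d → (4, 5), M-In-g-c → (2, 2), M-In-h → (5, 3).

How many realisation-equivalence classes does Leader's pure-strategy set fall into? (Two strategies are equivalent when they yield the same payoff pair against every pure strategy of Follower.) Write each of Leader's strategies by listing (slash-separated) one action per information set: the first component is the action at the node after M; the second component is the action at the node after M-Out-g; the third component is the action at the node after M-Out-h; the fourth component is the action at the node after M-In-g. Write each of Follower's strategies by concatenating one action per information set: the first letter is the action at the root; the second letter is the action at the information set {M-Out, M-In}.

9

Leader has 36 pure strategies: Out/W/b/a, Out/W/b/d, Out/W/b/c, Out/W/e/a, Out/W/e/d, Out/W/e/c, Out/U/b/a, Out/U/b/d, Out/U/b/c, Out/U/e/a, Out/U/e/d, Out/U/e/c, Out/D/b/a, Out/D/b/d, Out/D/b/c, Out/D/e/a, Out/D/e/d, Out/D/e/c, In/W/b/a, In/W/b/d, In/W/b/c, In/W/e/a, In/W/e/d, In/W/e/c, In/U/b/a, In/U/b/d, In/U/b/c, In/U/e/a, In/U/e/d, In/U/e/c, In/D/b/a, In/D/b/d, In/D/b/c, In/D/e/a, In/D/e/d, In/D/e/c. Columns: Rg, Rh, Mg, Mh.
{Out/W/b/a, Out/W/b/d, Out/W/b/c} → row (2,5) (2,5) (3,7) (2,1)
{Out/W/e/a, Out/W/e/d, Out/W/e/c} → row (2,5) (2,5) (3,7) (4,2)
{Out/U/b/a, Out/U/b/d, Out/U/b/c} → row (2,5) (2,5) (4,6) (2,1)
{Out/U/e/a, Out/U/e/d, Out/U/e/c} → row (2,5) (2,5) (4,6) (4,2)
{Out/D/b/a, Out/D/b/d, Out/D/b/c} → row (2,5) (2,5) (5,6) (2,1)
{Out/D/e/a, Out/D/e/d, Out/D/e/c} → row (2,5) (2,5) (5,6) (4,2)
{In/W/b/a, In/W/e/a, In/U/b/a, In/U/e/a, In/D/b/a, In/D/e/a} → row (2,5) (2,5) (2,3) (5,3)
{In/W/b/d, In/W/e/d, In/U/b/d, In/U/e/d, In/D/b/d, In/D/e/d} → row (2,5) (2,5) (4,5) (5,3)
{In/W/b/c, In/W/e/c, In/U/b/c, In/U/e/c, In/D/b/c, In/D/e/c} → row (2,5) (2,5) (2,2) (5,3)
That's 9 distinct rows out of 36 strategies.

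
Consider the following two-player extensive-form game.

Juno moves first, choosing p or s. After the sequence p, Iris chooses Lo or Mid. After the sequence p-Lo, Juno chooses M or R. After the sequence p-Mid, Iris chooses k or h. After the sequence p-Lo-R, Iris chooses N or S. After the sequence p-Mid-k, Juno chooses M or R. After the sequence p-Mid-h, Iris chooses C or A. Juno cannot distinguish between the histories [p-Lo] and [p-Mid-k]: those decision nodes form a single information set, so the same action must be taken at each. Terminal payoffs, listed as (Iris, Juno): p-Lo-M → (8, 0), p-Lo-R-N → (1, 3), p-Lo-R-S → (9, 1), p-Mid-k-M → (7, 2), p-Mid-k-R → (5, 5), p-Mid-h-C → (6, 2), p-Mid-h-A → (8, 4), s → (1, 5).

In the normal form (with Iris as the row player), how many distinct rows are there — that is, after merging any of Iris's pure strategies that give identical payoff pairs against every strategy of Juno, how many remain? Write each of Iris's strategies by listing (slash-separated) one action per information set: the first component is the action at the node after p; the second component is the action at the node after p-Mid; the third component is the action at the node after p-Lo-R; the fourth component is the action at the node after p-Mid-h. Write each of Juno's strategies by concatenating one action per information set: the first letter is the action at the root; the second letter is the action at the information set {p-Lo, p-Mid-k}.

Iris has 16 pure strategies: Lo/k/N/C, Lo/k/N/A, Lo/k/S/C, Lo/k/S/A, Lo/h/N/C, Lo/h/N/A, Lo/h/S/C, Lo/h/S/A, Mid/k/N/C, Mid/k/N/A, Mid/k/S/C, Mid/k/S/A, Mid/h/N/C, Mid/h/N/A, Mid/h/S/C, Mid/h/S/A. Columns: pM, pR, sM, sR.
{Lo/k/N/C, Lo/k/N/A, Lo/h/N/C, Lo/h/N/A} → row (8,0) (1,3) (1,5) (1,5)
{Lo/k/S/C, Lo/k/S/A, Lo/h/S/C, Lo/h/S/A} → row (8,0) (9,1) (1,5) (1,5)
{Mid/k/N/C, Mid/k/N/A, Mid/k/S/C, Mid/k/S/A} → row (7,2) (5,5) (1,5) (1,5)
{Mid/h/N/C, Mid/h/S/C} → row (6,2) (6,2) (1,5) (1,5)
{Mid/h/N/A, Mid/h/S/A} → row (8,4) (8,4) (1,5) (1,5)
That's 5 distinct rows out of 16 strategies.

5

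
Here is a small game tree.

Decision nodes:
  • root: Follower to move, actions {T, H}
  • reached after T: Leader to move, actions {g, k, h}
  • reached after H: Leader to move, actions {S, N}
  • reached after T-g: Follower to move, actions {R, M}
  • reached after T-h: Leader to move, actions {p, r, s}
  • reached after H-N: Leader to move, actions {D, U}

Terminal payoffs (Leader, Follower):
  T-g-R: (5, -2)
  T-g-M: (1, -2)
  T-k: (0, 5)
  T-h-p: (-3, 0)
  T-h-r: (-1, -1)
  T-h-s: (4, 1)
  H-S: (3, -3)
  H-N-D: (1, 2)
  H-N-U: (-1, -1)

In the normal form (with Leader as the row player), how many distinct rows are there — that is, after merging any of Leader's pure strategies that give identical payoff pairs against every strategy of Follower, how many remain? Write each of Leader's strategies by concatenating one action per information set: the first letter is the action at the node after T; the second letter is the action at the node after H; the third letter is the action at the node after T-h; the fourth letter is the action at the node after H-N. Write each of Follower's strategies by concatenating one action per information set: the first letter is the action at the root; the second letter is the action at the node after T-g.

15

Leader has 36 pure strategies: gSpD, gSpU, gSrD, gSrU, gSsD, gSsU, gNpD, gNpU, gNrD, gNrU, gNsD, gNsU, kSpD, kSpU, kSrD, kSrU, kSsD, kSsU, kNpD, kNpU, kNrD, kNrU, kNsD, kNsU, hSpD, hSpU, hSrD, hSrU, hSsD, hSsU, hNpD, hNpU, hNrD, hNrU, hNsD, hNsU. Columns: TR, TM, HR, HM.
{gSpD, gSpU, gSrD, gSrU, gSsD, gSsU} → row (5,-2) (1,-2) (3,-3) (3,-3)
{gNpD, gNrD, gNsD} → row (5,-2) (1,-2) (1,2) (1,2)
{gNpU, gNrU, gNsU} → row (5,-2) (1,-2) (-1,-1) (-1,-1)
{kSpD, kSpU, kSrD, kSrU, kSsD, kSsU} → row (0,5) (0,5) (3,-3) (3,-3)
{kNpD, kNrD, kNsD} → row (0,5) (0,5) (1,2) (1,2)
{kNpU, kNrU, kNsU} → row (0,5) (0,5) (-1,-1) (-1,-1)
{hSpD, hSpU} → row (-3,0) (-3,0) (3,-3) (3,-3)
{hSrD, hSrU} → row (-1,-1) (-1,-1) (3,-3) (3,-3)
{hSsD, hSsU} → row (4,1) (4,1) (3,-3) (3,-3)
{hNpD} → row (-3,0) (-3,0) (1,2) (1,2)
{hNpU} → row (-3,0) (-3,0) (-1,-1) (-1,-1)
{hNrD} → row (-1,-1) (-1,-1) (1,2) (1,2)
{hNrU} → row (-1,-1) (-1,-1) (-1,-1) (-1,-1)
{hNsD} → row (4,1) (4,1) (1,2) (1,2)
{hNsU} → row (4,1) (4,1) (-1,-1) (-1,-1)
That's 15 distinct rows out of 36 strategies.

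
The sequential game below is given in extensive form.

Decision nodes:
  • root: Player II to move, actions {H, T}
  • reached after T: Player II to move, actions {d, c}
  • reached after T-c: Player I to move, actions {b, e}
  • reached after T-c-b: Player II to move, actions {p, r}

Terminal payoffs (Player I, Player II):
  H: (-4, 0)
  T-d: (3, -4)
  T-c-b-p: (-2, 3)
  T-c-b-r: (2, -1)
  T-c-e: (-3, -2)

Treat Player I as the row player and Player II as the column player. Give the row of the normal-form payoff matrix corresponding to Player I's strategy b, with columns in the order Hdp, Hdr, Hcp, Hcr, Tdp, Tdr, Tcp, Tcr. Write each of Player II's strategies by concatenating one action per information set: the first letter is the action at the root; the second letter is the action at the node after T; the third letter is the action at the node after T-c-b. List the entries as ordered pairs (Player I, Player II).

(-4,0) (-4,0) (-4,0) (-4,0) (3,-4) (3,-4) (-2,3) (2,-1)

vs Hdp: Player II plays H → (-4, 0)
vs Hdr: Player II plays H → (-4, 0)
vs Hcp: Player II plays H → (-4, 0)
vs Hcr: Player II plays H → (-4, 0)
vs Tdp: Player II plays T → Player II plays d at [T] → (3, -4)
vs Tdr: Player II plays T → Player II plays d at [T] → (3, -4)
vs Tcp: Player II plays T → Player II plays c at [T] → Player I plays b at [T-c] → Player II plays p at [T-c-b] → (-2, 3)
vs Tcr: Player II plays T → Player II plays c at [T] → Player I plays b at [T-c] → Player II plays r at [T-c-b] → (2, -1)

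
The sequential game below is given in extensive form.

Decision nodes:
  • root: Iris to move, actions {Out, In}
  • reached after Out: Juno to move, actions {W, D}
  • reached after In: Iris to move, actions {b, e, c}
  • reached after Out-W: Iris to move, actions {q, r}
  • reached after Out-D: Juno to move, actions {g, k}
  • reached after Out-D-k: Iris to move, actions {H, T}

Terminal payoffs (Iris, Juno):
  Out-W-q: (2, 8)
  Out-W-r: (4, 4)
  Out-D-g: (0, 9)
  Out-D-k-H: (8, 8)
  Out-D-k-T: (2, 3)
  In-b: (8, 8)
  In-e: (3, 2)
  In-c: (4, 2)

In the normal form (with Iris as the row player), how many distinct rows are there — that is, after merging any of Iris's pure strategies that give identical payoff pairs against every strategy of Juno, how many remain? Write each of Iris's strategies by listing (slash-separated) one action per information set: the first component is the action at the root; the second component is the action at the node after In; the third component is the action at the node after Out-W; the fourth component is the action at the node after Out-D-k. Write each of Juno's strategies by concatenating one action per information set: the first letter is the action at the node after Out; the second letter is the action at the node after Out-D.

Iris has 24 pure strategies: Out/b/q/H, Out/b/q/T, Out/b/r/H, Out/b/r/T, Out/e/q/H, Out/e/q/T, Out/e/r/H, Out/e/r/T, Out/c/q/H, Out/c/q/T, Out/c/r/H, Out/c/r/T, In/b/q/H, In/b/q/T, In/b/r/H, In/b/r/T, In/e/q/H, In/e/q/T, In/e/r/H, In/e/r/T, In/c/q/H, In/c/q/T, In/c/r/H, In/c/r/T. Columns: Wg, Wk, Dg, Dk.
{Out/b/q/H, Out/e/q/H, Out/c/q/H} → row (2,8) (2,8) (0,9) (8,8)
{Out/b/q/T, Out/e/q/T, Out/c/q/T} → row (2,8) (2,8) (0,9) (2,3)
{Out/b/r/H, Out/e/r/H, Out/c/r/H} → row (4,4) (4,4) (0,9) (8,8)
{Out/b/r/T, Out/e/r/T, Out/c/r/T} → row (4,4) (4,4) (0,9) (2,3)
{In/b/q/H, In/b/q/T, In/b/r/H, In/b/r/T} → row (8,8) (8,8) (8,8) (8,8)
{In/e/q/H, In/e/q/T, In/e/r/H, In/e/r/T} → row (3,2) (3,2) (3,2) (3,2)
{In/c/q/H, In/c/q/T, In/c/r/H, In/c/r/T} → row (4,2) (4,2) (4,2) (4,2)
That's 7 distinct rows out of 24 strategies.

7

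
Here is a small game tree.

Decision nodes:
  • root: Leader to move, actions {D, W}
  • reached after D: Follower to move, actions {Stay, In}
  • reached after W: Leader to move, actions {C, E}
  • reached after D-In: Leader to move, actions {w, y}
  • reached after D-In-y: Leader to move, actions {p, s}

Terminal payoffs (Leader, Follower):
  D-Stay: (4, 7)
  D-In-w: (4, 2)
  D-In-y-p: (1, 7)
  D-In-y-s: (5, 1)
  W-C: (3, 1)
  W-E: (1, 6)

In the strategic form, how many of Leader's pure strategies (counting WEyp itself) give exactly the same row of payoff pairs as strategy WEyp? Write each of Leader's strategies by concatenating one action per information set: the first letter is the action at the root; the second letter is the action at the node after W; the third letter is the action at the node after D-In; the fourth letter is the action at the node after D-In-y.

Row for WEyp (columns Stay, In): (1,6) (1,6).
Under WEyp, Leader's choice at the node after D-In and at the node after D-In-y can never be reached regardless of what Follower does, so varying those choices leaves every outcome unchanged.
Holding the reachable choices fixed and varying the unreachable ones freely already gives 2 × 2 = 4 equivalent strategies.
No other strategy reproduces this row, so those 4 are the full class: WEwp, WEws, WEyp, WEys.

4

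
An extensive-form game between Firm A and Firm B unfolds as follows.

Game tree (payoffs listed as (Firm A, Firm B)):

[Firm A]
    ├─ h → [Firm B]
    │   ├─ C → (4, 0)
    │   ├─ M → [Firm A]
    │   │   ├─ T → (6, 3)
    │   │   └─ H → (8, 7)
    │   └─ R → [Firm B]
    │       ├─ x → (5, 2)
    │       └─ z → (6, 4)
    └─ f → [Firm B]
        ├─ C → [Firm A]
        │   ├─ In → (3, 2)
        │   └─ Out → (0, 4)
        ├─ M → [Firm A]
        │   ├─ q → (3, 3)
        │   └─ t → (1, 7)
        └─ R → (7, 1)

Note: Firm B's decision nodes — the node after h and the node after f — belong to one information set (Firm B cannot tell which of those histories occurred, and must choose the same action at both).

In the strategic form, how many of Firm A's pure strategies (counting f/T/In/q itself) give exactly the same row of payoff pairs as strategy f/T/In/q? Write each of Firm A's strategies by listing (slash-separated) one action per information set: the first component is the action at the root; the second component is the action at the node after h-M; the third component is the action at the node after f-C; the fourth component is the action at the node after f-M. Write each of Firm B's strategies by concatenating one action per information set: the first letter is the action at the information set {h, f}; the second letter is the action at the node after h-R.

2

Row for f/T/In/q (columns Cx, Cz, Mx, Mz, Rx, Rz): (3,2) (3,2) (3,3) (3,3) (7,1) (7,1).
Under f/T/In/q, Firm A's choice at the node after h-M can never be reached regardless of what Firm B does, so varying those choices leaves every outcome unchanged.
Holding the reachable choices fixed and varying the unreachable one freely already gives 2 equivalent strategies.
No other strategy reproduces this row, so those 2 are the full class: f/T/In/q, f/H/In/q.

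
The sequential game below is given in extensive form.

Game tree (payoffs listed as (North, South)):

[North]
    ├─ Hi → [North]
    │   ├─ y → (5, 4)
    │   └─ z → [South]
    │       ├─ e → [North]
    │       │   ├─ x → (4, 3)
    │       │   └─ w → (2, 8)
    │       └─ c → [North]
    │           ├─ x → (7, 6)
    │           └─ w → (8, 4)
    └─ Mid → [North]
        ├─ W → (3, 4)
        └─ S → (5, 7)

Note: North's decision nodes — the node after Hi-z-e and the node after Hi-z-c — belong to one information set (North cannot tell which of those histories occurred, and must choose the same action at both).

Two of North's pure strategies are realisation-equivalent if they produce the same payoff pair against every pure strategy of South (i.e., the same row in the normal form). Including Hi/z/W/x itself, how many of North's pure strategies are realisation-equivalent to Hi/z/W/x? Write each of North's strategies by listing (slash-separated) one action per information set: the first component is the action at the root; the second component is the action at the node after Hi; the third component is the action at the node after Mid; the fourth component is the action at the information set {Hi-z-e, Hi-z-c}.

2

Row for Hi/z/W/x (columns e, c): (4,3) (7,6).
Under Hi/z/W/x, North's choice at the node after Mid can never be reached regardless of what South does, so varying those choices leaves every outcome unchanged.
Holding the reachable choices fixed and varying the unreachable one freely already gives 2 equivalent strategies.
No other strategy reproduces this row, so those 2 are the full class: Hi/z/W/x, Hi/z/S/x.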